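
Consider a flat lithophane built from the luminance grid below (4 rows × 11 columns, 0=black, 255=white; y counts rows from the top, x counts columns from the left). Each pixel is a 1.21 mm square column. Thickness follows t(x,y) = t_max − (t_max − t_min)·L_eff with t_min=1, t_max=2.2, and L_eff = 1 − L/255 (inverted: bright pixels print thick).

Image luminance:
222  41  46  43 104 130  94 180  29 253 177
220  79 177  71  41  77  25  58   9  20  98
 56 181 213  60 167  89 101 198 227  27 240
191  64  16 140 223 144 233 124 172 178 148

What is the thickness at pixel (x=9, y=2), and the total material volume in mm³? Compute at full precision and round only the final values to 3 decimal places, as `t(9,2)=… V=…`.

t(9,2)=1.127 V=101.529

span = t_max - t_min = 2.2 - 1 = 1.200
L(9,2) = 27, L_eff = 1 - 27/255 = 0.894118 (inverted)
t(9,2) = 2.2 - 1.200·0.894118 = 1.127
Σt over all 4·11 pixels = 29472/425 ≈ 69.3458824
V = pitch²·Σt = 1.21²·29472/425 = 101.529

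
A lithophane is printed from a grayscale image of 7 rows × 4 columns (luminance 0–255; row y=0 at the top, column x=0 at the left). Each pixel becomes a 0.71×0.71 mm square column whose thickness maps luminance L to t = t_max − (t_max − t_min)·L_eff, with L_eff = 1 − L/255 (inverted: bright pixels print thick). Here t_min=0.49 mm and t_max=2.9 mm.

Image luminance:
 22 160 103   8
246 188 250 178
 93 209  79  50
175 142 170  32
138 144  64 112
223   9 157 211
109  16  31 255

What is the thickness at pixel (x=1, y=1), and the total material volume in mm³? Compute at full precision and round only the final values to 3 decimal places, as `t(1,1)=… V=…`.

t(1,1)=2.267 V=23.944

span = t_max - t_min = 2.9 - 0.49 = 2.410
L(1,1) = 188, L_eff = 1 - 188/255 = 0.262745 (inverted)
t(1,1) = 2.9 - 2.410·0.262745 = 2.267
Σt over all 7·4 pixels = 605597/12750 ≈ 47.4978039
V = pitch²·Σt = 0.71²·605597/12750 = 23.944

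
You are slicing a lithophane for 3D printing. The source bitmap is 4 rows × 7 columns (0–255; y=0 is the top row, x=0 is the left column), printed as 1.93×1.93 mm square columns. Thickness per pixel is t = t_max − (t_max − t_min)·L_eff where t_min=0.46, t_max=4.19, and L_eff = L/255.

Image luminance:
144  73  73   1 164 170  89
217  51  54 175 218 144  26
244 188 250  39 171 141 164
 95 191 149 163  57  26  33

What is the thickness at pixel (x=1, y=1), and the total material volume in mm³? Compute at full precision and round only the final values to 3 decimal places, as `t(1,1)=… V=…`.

t(1,1)=3.444 V=245.760

span = t_max - t_min = 4.19 - 0.46 = 3.730
L(1,1) = 51, L_eff = 51/255 = 0.200000
t(1,1) = 4.19 - 3.730·0.200000 = 3.444
Σt over all 4·7 pixels = 56081/850 ≈ 65.9776471
V = pitch²·Σt = 1.93²·56081/850 = 245.760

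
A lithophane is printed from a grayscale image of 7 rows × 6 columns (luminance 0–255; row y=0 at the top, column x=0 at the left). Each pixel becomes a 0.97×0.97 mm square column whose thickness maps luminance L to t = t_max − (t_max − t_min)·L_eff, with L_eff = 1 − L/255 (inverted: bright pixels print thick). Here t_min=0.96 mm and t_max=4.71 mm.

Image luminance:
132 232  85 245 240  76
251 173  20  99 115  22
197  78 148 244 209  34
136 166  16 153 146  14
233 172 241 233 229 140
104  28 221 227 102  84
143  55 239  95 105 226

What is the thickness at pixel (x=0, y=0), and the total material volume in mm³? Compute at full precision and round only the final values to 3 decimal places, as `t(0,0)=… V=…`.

span = t_max - t_min = 4.71 - 0.96 = 3.750
L(0,0) = 132, L_eff = 1 - 132/255 = 0.482353 (inverted)
t(0,0) = 4.71 - 3.750·0.482353 = 2.901
Σt over all 7·6 pixels = 55311/425 ≈ 130.1435294
V = pitch²·Σt = 0.97²·55311/425 = 122.452

t(0,0)=2.901 V=122.452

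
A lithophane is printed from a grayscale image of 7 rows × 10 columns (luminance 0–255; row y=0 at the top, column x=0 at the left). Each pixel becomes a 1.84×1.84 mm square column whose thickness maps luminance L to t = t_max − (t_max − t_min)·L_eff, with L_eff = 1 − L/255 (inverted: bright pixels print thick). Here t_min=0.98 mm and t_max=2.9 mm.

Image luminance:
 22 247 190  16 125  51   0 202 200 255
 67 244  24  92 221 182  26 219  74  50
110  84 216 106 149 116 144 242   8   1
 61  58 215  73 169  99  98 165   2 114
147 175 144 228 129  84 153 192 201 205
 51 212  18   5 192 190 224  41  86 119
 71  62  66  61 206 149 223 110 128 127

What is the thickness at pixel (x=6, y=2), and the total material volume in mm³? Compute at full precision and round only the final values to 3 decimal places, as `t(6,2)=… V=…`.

span = t_max - t_min = 2.9 - 0.98 = 1.920
L(6,2) = 144, L_eff = 1 - 144/255 = 0.435294 (inverted)
t(6,2) = 2.9 - 1.920·0.435294 = 2.064
Σt over all 7·10 pixels = 285551/2125 ≈ 134.3769412
V = pitch²·Σt = 1.84²·285551/2125 = 454.947

t(6,2)=2.064 V=454.947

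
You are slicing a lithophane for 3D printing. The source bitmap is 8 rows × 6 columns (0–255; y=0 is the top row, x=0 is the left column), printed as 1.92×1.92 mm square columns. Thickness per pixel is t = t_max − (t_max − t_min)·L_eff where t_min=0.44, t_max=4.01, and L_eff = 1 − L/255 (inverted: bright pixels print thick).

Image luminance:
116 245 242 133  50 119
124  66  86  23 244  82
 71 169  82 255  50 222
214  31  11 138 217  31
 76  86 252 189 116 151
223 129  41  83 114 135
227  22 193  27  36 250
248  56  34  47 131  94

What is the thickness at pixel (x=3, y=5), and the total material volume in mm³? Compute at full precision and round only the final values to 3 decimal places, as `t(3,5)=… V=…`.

t(3,5)=1.602 V=386.534

span = t_max - t_min = 4.01 - 0.44 = 3.570
L(3,5) = 83, L_eff = 1 - 83/255 = 0.674510 (inverted)
t(3,5) = 4.01 - 3.570·0.674510 = 1.602
Σt over all 8·6 pixels = 104.854
V = pitch²·Σt = 1.92²·104.854 = 386.534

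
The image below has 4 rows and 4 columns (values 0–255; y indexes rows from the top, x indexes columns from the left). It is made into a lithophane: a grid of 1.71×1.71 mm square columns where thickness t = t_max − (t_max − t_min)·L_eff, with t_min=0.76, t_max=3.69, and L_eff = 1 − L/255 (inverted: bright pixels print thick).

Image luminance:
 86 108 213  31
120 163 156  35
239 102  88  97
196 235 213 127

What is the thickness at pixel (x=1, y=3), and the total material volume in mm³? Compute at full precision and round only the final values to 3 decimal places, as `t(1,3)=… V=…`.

span = t_max - t_min = 3.69 - 0.76 = 2.930
L(1,3) = 235, L_eff = 1 - 235/255 = 0.078431 (inverted)
t(1,3) = 3.69 - 2.930·0.078431 = 3.460
Σt over all 4·4 pixels = 957317/25500 ≈ 37.5418431
V = pitch²·Σt = 1.71²·957317/25500 = 109.776

t(1,3)=3.460 V=109.776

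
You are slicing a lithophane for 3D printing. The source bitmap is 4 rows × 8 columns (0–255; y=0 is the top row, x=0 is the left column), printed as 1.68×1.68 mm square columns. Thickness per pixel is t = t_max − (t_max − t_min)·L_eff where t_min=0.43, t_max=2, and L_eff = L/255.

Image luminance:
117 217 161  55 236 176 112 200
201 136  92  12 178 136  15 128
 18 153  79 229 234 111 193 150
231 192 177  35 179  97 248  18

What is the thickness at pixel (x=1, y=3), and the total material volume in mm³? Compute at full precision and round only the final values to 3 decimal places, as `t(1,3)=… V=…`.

span = t_max - t_min = 2 - 0.43 = 1.570
L(1,3) = 192, L_eff = 192/255 = 0.752941
t(1,3) = 2 - 1.570·0.752941 = 0.818
Σt over all 4·8 pixels = 230747/6375 ≈ 36.1956078
V = pitch²·Σt = 1.68²·230747/6375 = 102.158

t(1,3)=0.818 V=102.158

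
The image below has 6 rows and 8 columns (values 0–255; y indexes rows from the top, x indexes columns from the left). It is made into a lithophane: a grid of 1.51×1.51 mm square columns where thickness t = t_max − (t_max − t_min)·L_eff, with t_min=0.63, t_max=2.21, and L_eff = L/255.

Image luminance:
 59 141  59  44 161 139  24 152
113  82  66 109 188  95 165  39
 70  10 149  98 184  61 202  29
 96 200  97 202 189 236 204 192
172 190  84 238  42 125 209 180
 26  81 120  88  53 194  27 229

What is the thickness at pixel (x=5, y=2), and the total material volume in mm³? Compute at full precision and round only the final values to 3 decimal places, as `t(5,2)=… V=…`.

span = t_max - t_min = 2.21 - 0.63 = 1.580
L(5,2) = 61, L_eff = 61/255 = 0.239216
t(5,2) = 2.21 - 1.580·0.239216 = 1.832
Σt over all 6·8 pixels = 295131/4250 ≈ 69.4425882
V = pitch²·Σt = 1.51²·295131/4250 = 158.336

t(5,2)=1.832 V=158.336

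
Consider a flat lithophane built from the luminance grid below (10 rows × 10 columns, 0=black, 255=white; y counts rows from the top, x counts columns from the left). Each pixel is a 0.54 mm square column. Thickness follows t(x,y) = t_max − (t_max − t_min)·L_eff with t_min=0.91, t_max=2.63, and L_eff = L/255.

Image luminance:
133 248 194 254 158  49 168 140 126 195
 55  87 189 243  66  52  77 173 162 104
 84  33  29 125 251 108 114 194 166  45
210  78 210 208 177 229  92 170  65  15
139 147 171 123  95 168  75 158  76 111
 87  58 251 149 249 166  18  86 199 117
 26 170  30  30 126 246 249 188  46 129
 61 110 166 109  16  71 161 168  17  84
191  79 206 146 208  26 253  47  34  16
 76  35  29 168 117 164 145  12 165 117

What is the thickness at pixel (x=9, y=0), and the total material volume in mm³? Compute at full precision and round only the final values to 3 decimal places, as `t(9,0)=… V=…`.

span = t_max - t_min = 2.63 - 0.91 = 1.720
L(9,0) = 195, L_eff = 195/255 = 0.764706
t(9,0) = 2.63 - 1.720·0.764706 = 1.315
Σt over all 10·10 pixels = 1136717/6375 ≈ 178.3085490
V = pitch²·Σt = 0.54²·1136717/6375 = 51.995

t(9,0)=1.315 V=51.995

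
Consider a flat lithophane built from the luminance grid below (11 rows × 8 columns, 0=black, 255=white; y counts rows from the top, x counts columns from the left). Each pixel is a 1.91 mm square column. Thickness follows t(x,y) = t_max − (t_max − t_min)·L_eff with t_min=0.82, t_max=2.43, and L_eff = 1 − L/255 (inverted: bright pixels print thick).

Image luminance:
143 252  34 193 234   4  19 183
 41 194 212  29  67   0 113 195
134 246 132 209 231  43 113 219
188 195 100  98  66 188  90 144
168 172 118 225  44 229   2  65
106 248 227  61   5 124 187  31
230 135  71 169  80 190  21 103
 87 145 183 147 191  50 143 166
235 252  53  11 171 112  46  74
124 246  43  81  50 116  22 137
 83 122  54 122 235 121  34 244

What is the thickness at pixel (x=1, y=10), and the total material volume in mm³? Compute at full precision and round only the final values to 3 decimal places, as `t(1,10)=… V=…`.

span = t_max - t_min = 2.43 - 0.82 = 1.610
L(1,10) = 122, L_eff = 1 - 122/255 = 0.521569 (inverted)
t(1,10) = 2.43 - 1.610·0.521569 = 1.590
Σt over all 11·8 pixels = 143
V = pitch²·Σt = 1.91²·143 = 521.678

t(1,10)=1.590 V=521.678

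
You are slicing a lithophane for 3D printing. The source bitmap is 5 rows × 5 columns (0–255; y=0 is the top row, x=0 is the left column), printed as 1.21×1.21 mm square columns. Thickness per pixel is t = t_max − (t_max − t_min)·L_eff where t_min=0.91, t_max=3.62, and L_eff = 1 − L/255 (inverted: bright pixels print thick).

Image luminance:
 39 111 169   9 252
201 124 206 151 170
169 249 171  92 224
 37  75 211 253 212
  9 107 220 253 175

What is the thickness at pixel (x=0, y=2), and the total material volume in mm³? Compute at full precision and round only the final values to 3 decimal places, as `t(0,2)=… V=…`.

span = t_max - t_min = 3.62 - 0.91 = 2.710
L(0,2) = 169, L_eff = 1 - 169/255 = 0.337255 (inverted)
t(0,2) = 3.62 - 2.710·0.337255 = 2.706
Σt over all 5·5 pixels = 408511/6375 ≈ 64.0801569
V = pitch²·Σt = 1.21²·408511/6375 = 93.820

t(0,2)=2.706 V=93.820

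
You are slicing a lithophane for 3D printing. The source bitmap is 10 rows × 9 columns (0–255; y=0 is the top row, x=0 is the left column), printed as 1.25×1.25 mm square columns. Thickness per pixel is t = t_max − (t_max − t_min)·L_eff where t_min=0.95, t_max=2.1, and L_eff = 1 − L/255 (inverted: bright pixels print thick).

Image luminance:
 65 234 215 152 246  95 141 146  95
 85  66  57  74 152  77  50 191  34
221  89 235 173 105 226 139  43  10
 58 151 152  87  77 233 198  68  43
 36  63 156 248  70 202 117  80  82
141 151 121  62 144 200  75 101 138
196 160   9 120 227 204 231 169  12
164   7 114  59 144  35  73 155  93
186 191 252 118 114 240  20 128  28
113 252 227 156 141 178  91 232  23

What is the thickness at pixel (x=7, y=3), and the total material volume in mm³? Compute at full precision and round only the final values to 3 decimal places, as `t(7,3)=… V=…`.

span = t_max - t_min = 2.1 - 0.95 = 1.150
L(7,3) = 68, L_eff = 1 - 68/255 = 0.733333 (inverted)
t(7,3) = 2.1 - 1.150·0.733333 = 1.257
Σt over all 10·9 pixels = 116881/850 ≈ 137.5070588
V = pitch²·Σt = 1.25²·116881/850 = 214.855

t(7,3)=1.257 V=214.855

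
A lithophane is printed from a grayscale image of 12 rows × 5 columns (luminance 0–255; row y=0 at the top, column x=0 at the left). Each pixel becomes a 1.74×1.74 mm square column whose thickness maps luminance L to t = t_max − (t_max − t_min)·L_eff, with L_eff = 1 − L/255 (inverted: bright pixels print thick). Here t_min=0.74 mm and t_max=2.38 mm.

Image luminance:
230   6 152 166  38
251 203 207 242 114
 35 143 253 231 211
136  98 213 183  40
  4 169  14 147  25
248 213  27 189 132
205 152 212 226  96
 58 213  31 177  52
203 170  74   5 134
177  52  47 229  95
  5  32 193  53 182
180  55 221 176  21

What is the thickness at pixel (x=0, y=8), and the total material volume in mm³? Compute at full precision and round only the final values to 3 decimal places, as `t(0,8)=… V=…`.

t(0,8)=2.046 V=291.094

span = t_max - t_min = 2.38 - 0.74 = 1.640
L(0,8) = 203, L_eff = 1 - 203/255 = 0.203922 (inverted)
t(0,8) = 2.38 - 1.640·0.203922 = 2.046
Σt over all 12·5 pixels = 204312/2125 ≈ 96.1468235
V = pitch²·Σt = 1.74²·204312/2125 = 291.094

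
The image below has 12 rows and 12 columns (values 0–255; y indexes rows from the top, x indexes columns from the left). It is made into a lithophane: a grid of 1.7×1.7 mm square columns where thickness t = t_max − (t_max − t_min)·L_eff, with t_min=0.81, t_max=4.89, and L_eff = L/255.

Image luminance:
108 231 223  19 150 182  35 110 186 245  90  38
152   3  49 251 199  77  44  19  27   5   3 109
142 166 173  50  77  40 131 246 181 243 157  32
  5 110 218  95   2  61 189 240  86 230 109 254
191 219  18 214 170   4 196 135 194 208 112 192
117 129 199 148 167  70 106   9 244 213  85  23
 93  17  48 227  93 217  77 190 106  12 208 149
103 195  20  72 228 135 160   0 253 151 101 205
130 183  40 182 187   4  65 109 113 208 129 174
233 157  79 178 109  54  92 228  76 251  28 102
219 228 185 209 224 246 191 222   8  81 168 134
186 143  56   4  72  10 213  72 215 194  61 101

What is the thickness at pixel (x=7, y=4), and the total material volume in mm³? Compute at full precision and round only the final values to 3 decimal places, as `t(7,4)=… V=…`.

span = t_max - t_min = 4.89 - 0.81 = 4.080
L(7,4) = 135, L_eff = 135/255 = 0.529412
t(7,4) = 4.89 - 4.080·0.529412 = 2.730
Σt over all 12·12 pixels = 403.872
V = pitch²·Σt = 1.7²·403.872 = 1167.190

t(7,4)=2.730 V=1167.190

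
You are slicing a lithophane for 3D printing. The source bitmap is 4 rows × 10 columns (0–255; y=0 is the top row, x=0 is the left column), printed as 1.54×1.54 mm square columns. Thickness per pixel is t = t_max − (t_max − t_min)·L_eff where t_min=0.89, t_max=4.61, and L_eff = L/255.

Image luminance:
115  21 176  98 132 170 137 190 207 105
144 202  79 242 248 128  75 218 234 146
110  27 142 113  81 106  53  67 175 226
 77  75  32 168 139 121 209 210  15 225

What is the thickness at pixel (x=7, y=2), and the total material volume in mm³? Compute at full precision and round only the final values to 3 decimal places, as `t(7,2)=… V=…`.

span = t_max - t_min = 4.61 - 0.89 = 3.720
L(7,2) = 67, L_eff = 67/255 = 0.262745
t(7,2) = 4.61 - 3.720·0.262745 = 3.633
Σt over all 4·10 pixels = 223272/2125 ≈ 105.0691765
V = pitch²·Σt = 1.54²·223272/2125 = 249.182

t(7,2)=3.633 V=249.182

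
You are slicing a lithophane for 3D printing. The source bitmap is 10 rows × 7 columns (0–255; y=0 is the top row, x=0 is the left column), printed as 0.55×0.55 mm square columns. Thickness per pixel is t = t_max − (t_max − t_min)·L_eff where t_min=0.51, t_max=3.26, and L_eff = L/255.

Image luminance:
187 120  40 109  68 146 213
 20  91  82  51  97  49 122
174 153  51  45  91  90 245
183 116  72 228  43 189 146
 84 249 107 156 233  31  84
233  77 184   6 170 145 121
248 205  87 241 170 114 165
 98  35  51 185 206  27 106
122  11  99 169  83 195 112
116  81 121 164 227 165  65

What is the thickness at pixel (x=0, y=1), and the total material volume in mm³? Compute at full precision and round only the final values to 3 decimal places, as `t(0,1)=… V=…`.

span = t_max - t_min = 3.26 - 0.51 = 2.750
L(0,1) = 20, L_eff = 20/255 = 0.078431
t(0,1) = 3.26 - 2.750·0.078431 = 3.044
Σt over all 10·7 pixels = 9087/68 ≈ 133.6323529
V = pitch²·Σt = 0.55²·9087/68 = 40.424

t(0,1)=3.044 V=40.424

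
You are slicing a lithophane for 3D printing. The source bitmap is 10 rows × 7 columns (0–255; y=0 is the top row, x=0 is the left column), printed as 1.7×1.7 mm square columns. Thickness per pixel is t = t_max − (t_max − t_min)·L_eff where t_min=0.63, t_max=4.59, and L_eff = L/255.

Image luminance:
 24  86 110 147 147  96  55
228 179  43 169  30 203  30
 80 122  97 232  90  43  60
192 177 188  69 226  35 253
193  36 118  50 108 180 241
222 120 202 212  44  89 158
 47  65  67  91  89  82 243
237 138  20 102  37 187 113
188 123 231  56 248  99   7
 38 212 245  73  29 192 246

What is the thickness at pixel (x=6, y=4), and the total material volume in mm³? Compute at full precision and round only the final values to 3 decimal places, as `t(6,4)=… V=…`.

t(6,4)=0.847 V=529.619

span = t_max - t_min = 4.59 - 0.63 = 3.960
L(6,4) = 241, L_eff = 241/255 = 0.945098
t(6,4) = 4.59 - 3.960·0.945098 = 0.847
Σt over all 10·7 pixels = 778851/4250 ≈ 183.2590588
V = pitch²·Σt = 1.7²·778851/4250 = 529.619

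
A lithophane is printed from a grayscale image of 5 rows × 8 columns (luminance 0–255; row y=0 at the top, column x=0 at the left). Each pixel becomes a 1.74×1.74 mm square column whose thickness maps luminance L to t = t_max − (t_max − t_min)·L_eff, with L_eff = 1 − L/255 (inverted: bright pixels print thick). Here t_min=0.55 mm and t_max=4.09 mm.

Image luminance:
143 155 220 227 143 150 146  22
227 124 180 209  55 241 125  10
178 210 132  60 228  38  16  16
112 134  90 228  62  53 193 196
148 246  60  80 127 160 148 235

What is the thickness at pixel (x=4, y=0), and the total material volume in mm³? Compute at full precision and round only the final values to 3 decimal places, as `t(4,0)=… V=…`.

t(4,0)=2.535 V=298.908

span = t_max - t_min = 4.09 - 0.55 = 3.540
L(4,0) = 143, L_eff = 1 - 143/255 = 0.439216 (inverted)
t(4,0) = 4.09 - 3.540·0.439216 = 2.535
Σt over all 5·8 pixels = 419593/4250 ≈ 98.7277647
V = pitch²·Σt = 1.74²·419593/4250 = 298.908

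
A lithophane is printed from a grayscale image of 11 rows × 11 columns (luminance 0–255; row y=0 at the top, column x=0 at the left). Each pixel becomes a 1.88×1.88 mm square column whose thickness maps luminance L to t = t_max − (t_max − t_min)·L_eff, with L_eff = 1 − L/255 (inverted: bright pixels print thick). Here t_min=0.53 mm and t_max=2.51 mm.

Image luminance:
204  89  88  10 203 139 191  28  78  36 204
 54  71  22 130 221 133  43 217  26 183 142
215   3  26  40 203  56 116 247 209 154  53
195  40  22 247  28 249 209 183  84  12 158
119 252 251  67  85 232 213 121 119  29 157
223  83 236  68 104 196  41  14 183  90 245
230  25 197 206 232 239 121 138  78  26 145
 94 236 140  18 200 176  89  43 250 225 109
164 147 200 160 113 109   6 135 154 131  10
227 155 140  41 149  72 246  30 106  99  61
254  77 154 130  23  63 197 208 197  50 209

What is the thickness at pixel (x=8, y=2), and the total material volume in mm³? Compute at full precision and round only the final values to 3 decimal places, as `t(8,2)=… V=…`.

t(8,2)=2.153 V=660.901

span = t_max - t_min = 2.51 - 0.53 = 1.980
L(8,2) = 209, L_eff = 1 - 209/255 = 0.180392 (inverted)
t(8,2) = 2.51 - 1.980·0.180392 = 2.153
Σt over all 11·11 pixels = 1589423/8500 ≈ 186.9909412
V = pitch²·Σt = 1.88²·1589423/8500 = 660.901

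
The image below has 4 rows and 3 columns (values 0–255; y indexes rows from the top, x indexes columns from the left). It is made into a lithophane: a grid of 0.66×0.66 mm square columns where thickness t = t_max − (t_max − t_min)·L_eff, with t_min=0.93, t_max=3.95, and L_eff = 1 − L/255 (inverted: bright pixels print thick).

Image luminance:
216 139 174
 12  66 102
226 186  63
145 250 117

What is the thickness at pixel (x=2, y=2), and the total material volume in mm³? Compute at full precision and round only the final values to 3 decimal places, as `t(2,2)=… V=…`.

t(2,2)=1.676 V=13.611

span = t_max - t_min = 3.95 - 0.93 = 3.020
L(2,2) = 63, L_eff = 1 - 63/255 = 0.752941 (inverted)
t(2,2) = 3.95 - 3.020·0.752941 = 1.676
Σt over all 4·3 pixels = 199193/6375 ≈ 31.2459608
V = pitch²·Σt = 0.66²·199193/6375 = 13.611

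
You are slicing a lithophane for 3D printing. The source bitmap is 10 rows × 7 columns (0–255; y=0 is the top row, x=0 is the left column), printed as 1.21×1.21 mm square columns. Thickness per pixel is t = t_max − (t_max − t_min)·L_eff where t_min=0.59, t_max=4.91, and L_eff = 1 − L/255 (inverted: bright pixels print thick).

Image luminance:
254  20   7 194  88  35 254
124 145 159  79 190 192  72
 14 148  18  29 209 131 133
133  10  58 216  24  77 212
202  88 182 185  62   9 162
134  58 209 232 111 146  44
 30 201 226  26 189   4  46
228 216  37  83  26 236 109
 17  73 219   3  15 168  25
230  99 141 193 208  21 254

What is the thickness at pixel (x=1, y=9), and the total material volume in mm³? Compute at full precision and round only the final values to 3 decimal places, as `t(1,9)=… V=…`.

t(1,9)=2.267 V=268.123

span = t_max - t_min = 4.91 - 0.59 = 4.320
L(1,9) = 99, L_eff = 1 - 99/255 = 0.611765 (inverted)
t(1,9) = 4.91 - 4.320·0.611765 = 2.267
Σt over all 10·7 pixels = 778309/4250 ≈ 183.1315294
V = pitch²·Σt = 1.21²·778309/4250 = 268.123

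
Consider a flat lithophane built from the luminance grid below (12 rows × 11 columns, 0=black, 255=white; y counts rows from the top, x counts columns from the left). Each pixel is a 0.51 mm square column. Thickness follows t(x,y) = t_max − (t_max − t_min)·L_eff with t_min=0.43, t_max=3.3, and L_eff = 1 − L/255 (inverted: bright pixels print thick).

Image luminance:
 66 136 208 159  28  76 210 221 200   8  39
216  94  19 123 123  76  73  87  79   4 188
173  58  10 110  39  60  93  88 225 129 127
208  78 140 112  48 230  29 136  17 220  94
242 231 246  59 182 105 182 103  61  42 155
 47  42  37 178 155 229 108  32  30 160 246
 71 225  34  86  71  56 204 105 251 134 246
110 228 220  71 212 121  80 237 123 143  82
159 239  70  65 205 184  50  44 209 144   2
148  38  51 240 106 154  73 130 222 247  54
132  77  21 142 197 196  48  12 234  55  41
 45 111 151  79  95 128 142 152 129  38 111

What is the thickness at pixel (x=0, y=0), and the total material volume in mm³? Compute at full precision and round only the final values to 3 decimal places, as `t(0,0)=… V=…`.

t(0,0)=1.173 V=61.628

span = t_max - t_min = 3.3 - 0.43 = 2.870
L(0,0) = 66, L_eff = 1 - 66/255 = 0.741176 (inverted)
t(0,0) = 3.3 - 2.870·0.741176 = 1.173
Σt over all 12·11 pixels = 6041963/25500 ≈ 236.9397255
V = pitch²·Σt = 0.51²·6041963/25500 = 61.628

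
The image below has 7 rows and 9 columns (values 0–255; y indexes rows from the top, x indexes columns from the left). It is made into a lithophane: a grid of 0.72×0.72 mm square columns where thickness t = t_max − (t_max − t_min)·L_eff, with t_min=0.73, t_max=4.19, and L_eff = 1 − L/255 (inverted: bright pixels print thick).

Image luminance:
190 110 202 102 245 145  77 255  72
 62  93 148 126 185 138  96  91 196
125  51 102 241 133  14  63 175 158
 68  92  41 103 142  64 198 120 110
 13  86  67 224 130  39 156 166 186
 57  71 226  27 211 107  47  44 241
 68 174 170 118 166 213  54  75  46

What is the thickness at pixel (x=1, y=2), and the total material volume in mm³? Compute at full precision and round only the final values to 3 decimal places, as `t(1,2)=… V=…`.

t(1,2)=1.422 V=78.108

span = t_max - t_min = 4.19 - 0.73 = 3.460
L(1,2) = 51, L_eff = 1 - 51/255 = 0.800000 (inverted)
t(1,2) = 4.19 - 3.460·0.800000 = 1.422
Σt over all 7·9 pixels = 768427/5100 ≈ 150.6719608
V = pitch²·Σt = 0.72²·768427/5100 = 78.108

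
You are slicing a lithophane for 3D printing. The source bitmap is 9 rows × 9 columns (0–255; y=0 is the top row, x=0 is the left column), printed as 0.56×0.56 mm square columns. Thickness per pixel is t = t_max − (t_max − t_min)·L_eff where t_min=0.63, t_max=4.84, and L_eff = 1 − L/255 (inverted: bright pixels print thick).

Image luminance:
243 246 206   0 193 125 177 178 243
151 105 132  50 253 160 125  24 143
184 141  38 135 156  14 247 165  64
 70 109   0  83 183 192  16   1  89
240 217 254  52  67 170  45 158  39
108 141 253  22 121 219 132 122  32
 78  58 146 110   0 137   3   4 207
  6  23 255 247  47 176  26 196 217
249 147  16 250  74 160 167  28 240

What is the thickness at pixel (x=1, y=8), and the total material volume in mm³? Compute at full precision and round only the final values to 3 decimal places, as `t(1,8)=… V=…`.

span = t_max - t_min = 4.84 - 0.63 = 4.210
L(1,8) = 147, L_eff = 1 - 147/255 = 0.423529 (inverted)
t(1,8) = 4.84 - 4.210·0.423529 = 3.057
Σt over all 9·9 pixels = 1127513/5100 ≈ 221.0809804
V = pitch²·Σt = 0.56²·1127513/5100 = 69.331

t(1,8)=3.057 V=69.331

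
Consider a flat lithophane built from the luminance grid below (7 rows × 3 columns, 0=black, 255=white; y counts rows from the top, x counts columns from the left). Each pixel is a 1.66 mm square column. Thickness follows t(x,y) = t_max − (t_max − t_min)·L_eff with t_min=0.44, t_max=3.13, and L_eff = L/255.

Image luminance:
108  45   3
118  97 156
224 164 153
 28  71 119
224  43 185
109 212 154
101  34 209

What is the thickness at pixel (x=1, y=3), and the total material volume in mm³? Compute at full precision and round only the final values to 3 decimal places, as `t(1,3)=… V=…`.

span = t_max - t_min = 3.13 - 0.44 = 2.690
L(1,3) = 71, L_eff = 71/255 = 0.278431
t(1,3) = 3.13 - 2.690·0.278431 = 2.381
Σt over all 7·3 pixels = 494141/12750 ≈ 38.7561569
V = pitch²·Σt = 1.66²·494141/12750 = 106.796

t(1,3)=2.381 V=106.796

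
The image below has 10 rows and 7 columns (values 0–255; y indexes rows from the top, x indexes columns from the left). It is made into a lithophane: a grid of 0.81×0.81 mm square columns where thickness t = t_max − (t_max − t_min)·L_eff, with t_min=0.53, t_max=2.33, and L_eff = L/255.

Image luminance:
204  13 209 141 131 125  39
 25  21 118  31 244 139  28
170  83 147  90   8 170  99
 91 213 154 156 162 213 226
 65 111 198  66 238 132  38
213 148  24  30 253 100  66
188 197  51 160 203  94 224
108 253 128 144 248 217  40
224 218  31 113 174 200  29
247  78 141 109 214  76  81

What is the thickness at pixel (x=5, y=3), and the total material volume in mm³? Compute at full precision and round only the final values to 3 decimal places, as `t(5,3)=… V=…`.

span = t_max - t_min = 2.33 - 0.53 = 1.800
L(5,3) = 213, L_eff = 213/255 = 0.835294
t(5,3) = 2.33 - 1.800·0.835294 = 0.826
Σt over all 10·7 pixels = 82703/850 ≈ 97.2976471
V = pitch²·Σt = 0.81²·82703/850 = 63.837

t(5,3)=0.826 V=63.837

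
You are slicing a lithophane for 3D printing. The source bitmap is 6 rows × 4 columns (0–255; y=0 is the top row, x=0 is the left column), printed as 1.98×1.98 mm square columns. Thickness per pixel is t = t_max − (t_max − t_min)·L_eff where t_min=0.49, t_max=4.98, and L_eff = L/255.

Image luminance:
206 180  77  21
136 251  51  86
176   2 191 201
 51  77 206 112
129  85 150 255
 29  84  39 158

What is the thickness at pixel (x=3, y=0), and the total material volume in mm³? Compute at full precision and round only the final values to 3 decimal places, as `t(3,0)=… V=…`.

span = t_max - t_min = 4.98 - 0.49 = 4.490
L(3,0) = 21, L_eff = 21/255 = 0.082353
t(3,0) = 4.98 - 4.490·0.082353 = 4.610
Σt over all 6·4 pixels = 1721863/25500 ≈ 67.5240392
V = pitch²·Σt = 1.98²·1721863/25500 = 264.721

t(3,0)=4.610 V=264.721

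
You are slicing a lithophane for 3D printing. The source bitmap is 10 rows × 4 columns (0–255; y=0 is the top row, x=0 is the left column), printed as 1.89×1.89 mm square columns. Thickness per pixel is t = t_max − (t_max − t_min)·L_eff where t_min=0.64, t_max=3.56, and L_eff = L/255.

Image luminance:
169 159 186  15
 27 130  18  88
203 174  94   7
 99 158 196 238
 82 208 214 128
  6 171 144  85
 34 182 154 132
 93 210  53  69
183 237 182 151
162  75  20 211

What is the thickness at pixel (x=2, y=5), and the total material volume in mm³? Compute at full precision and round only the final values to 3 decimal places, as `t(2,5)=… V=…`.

span = t_max - t_min = 3.56 - 0.64 = 2.920
L(2,5) = 144, L_eff = 144/255 = 0.564706
t(2,5) = 3.56 - 2.920·0.564706 = 1.911
Σt over all 10·4 pixels = 532069/6375 ≈ 83.4618039
V = pitch²·Σt = 1.89²·532069/6375 = 298.134

t(2,5)=1.911 V=298.134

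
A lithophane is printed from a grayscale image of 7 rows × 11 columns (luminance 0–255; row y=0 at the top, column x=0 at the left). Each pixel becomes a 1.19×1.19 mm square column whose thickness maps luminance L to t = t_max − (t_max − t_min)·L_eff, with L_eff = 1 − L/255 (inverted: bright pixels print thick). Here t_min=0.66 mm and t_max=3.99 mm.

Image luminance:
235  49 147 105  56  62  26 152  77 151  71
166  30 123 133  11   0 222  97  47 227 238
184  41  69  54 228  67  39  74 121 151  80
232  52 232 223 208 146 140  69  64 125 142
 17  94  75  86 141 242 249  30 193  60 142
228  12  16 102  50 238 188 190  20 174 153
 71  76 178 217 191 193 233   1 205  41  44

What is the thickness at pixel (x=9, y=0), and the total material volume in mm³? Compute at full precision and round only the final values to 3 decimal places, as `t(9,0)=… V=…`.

t(9,0)=2.632 V=244.243

span = t_max - t_min = 3.99 - 0.66 = 3.330
L(9,0) = 151, L_eff = 1 - 151/255 = 0.407843 (inverted)
t(9,0) = 3.99 - 3.330·0.407843 = 2.632
Σt over all 7·11 pixels = 172.476
V = pitch²·Σt = 1.19²·172.476 = 244.243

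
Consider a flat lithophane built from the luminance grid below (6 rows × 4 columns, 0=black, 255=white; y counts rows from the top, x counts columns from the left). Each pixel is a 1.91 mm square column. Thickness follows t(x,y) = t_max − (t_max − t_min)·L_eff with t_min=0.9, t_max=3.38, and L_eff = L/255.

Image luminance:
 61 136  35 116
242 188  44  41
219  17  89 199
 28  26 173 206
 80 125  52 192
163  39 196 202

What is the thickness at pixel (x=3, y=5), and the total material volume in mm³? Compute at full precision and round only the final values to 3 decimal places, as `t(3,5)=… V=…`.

t(3,5)=1.415 V=194.143

span = t_max - t_min = 3.38 - 0.9 = 2.480
L(3,5) = 202, L_eff = 202/255 = 0.792157
t(3,5) = 3.38 - 2.480·0.792157 = 1.415
Σt over all 6·4 pixels = 339262/6375 ≈ 53.2175686
V = pitch²·Σt = 1.91²·339262/6375 = 194.143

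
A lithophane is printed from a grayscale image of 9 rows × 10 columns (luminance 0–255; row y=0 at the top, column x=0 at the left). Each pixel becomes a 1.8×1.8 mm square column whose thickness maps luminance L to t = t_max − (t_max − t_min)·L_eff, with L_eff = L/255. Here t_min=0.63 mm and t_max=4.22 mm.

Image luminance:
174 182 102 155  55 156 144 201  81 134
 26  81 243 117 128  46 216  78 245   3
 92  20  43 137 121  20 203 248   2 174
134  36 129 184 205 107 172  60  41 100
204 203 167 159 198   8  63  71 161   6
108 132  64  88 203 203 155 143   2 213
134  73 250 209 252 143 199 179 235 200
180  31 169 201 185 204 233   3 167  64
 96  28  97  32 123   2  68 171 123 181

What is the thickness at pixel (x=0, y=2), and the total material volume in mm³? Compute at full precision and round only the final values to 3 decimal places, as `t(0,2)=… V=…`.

t(0,2)=2.925 V=702.432

span = t_max - t_min = 4.22 - 0.63 = 3.590
L(0,2) = 92, L_eff = 92/255 = 0.360784
t(0,2) = 4.22 - 3.590·0.360784 = 2.925
Σt over all 9·10 pixels = 2764199/12750 ≈ 216.7999216
V = pitch²·Σt = 1.8²·2764199/12750 = 702.432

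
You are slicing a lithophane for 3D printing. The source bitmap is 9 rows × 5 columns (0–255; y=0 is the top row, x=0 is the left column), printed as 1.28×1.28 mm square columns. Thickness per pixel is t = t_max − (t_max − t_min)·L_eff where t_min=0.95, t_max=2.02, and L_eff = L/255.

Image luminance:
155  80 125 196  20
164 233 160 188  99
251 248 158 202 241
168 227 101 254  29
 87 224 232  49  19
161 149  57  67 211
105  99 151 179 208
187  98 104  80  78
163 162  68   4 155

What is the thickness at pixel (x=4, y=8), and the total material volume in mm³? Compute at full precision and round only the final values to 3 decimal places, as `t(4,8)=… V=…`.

t(4,8)=1.370 V=104.959

span = t_max - t_min = 2.02 - 0.95 = 1.070
L(4,8) = 155, L_eff = 155/255 = 0.607843
t(4,8) = 2.02 - 1.070·0.607843 = 1.370
Σt over all 9·5 pixels = 272263/4250 ≈ 64.0618824
V = pitch²·Σt = 1.28²·272263/4250 = 104.959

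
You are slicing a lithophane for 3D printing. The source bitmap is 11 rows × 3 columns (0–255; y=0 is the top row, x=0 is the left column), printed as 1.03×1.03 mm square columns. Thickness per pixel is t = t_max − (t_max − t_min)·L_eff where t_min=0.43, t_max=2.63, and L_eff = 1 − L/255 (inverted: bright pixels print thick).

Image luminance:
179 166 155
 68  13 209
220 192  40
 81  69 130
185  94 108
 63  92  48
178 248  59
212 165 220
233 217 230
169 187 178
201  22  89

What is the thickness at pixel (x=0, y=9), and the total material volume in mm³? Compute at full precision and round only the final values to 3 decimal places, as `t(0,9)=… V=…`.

t(0,9)=1.888 V=58.256

span = t_max - t_min = 2.63 - 0.43 = 2.200
L(0,9) = 169, L_eff = 1 - 169/255 = 0.337255 (inverted)
t(0,9) = 2.63 - 2.200·0.337255 = 1.888
Σt over all 11·3 pixels = 280049/5100 ≈ 54.9115686
V = pitch²·Σt = 1.03²·280049/5100 = 58.256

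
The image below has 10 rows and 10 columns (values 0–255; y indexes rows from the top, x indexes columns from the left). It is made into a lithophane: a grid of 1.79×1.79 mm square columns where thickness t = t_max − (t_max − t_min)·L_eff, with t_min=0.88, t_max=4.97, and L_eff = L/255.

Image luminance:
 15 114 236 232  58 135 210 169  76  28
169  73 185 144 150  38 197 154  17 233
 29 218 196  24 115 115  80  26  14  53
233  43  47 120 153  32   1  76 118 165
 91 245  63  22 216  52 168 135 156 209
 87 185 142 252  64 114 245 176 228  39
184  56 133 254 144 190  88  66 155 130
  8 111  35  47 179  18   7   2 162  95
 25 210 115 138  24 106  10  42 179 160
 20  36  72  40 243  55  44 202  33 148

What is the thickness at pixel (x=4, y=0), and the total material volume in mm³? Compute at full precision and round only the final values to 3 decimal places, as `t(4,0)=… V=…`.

t(4,0)=4.040 V=1009.353

span = t_max - t_min = 4.97 - 0.88 = 4.090
L(4,0) = 58, L_eff = 58/255 = 0.227451
t(4,0) = 4.97 - 4.090·0.227451 = 4.040
Σt over all 10·10 pixels = 1338831/4250 ≈ 315.0190588
V = pitch²·Σt = 1.79²·1338831/4250 = 1009.353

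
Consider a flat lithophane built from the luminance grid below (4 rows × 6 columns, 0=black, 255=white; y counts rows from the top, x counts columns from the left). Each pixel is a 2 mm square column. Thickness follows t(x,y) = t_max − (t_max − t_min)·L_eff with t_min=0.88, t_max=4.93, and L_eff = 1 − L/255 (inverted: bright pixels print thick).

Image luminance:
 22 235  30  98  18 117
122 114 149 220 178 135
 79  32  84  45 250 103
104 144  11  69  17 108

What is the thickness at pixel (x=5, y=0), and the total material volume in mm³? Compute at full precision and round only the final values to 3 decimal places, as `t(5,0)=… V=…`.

span = t_max - t_min = 4.93 - 0.88 = 4.050
L(5,0) = 117, L_eff = 1 - 117/255 = 0.541176 (inverted)
t(5,0) = 4.93 - 4.050·0.541176 = 2.738
Σt over all 4·6 pixels = 25743/425 ≈ 60.5717647
V = pitch²·Σt = 2²·25743/425 = 242.287

t(5,0)=2.738 V=242.287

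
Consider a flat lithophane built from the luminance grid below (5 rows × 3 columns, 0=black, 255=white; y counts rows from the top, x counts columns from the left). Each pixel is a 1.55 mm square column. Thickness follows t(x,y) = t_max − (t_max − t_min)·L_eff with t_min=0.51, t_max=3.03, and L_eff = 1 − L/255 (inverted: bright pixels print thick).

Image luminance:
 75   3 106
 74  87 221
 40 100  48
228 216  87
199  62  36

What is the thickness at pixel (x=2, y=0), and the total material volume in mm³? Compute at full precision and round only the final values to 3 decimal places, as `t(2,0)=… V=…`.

t(2,0)=1.558 V=55.940

span = t_max - t_min = 3.03 - 0.51 = 2.520
L(2,0) = 106, L_eff = 1 - 106/255 = 0.584314 (inverted)
t(2,0) = 3.03 - 2.520·0.584314 = 1.558
Σt over all 5·3 pixels = 197913/8500 ≈ 23.2838824
V = pitch²·Σt = 1.55²·197913/8500 = 55.940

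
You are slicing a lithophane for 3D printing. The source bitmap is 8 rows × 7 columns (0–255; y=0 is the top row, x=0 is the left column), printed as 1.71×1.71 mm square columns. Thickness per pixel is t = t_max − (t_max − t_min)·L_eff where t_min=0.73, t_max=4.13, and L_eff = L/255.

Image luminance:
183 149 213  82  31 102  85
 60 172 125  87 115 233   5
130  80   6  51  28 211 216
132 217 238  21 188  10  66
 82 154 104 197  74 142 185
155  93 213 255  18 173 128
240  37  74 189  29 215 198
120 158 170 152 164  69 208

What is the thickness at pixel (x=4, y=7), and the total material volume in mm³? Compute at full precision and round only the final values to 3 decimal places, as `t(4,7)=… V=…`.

t(4,7)=1.943 V=394.325

span = t_max - t_min = 4.13 - 0.73 = 3.400
L(4,7) = 164, L_eff = 164/255 = 0.643137
t(4,7) = 4.13 - 3.400·0.643137 = 1.943
Σt over all 8·7 pixels = 10114/75 ≈ 134.8533333
V = pitch²·Σt = 1.71²·10114/75 = 394.325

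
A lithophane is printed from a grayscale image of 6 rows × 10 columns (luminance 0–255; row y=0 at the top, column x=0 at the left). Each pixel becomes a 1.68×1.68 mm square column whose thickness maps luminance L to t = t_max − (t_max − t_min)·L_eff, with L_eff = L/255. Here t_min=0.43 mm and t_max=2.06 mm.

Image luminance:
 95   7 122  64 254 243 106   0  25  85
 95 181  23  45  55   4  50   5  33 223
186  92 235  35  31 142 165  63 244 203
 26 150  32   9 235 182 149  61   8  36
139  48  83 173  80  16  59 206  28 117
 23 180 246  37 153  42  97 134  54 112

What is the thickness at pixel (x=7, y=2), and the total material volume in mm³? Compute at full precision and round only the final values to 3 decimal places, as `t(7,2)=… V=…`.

span = t_max - t_min = 2.06 - 0.43 = 1.630
L(7,2) = 63, L_eff = 63/255 = 0.247059
t(7,2) = 2.06 - 1.630·0.247059 = 1.657
Σt over all 6·10 pixels = 1084781/12750 ≈ 85.0808627
V = pitch²·Σt = 1.68²·1084781/12750 = 240.132

t(7,2)=1.657 V=240.132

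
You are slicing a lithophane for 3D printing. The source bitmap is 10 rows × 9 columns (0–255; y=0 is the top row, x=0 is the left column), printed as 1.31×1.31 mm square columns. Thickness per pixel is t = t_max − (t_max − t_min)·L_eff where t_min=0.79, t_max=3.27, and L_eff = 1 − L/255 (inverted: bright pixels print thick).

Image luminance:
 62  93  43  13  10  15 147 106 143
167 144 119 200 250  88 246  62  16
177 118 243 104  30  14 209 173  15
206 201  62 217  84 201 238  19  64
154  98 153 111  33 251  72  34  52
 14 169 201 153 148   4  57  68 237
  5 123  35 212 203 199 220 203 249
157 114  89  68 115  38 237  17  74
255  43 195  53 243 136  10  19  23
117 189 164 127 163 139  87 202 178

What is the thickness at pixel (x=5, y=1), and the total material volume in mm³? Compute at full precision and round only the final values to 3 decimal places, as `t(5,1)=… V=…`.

span = t_max - t_min = 3.27 - 0.79 = 2.480
L(5,1) = 88, L_eff = 1 - 88/255 = 0.654902 (inverted)
t(5,1) = 3.27 - 2.480·0.654902 = 1.646
Σt over all 10·9 pixels = 2271641/12750 ≈ 178.1679216
V = pitch²·Σt = 1.31²·2271641/12750 = 305.754

t(5,1)=1.646 V=305.754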